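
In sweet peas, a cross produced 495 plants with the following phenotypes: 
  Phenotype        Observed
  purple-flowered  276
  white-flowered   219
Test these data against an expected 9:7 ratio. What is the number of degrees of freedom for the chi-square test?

A goodness-of-fit test with 2 phenotype classes has df = 2 − 1 = 1.

1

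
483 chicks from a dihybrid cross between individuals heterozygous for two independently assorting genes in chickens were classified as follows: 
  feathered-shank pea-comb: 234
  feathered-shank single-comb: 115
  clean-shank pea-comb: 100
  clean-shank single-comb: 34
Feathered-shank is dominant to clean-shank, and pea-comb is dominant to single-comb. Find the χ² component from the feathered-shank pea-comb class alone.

A dihybrid F₂ with independent assortment and complete dominance at both loci gives a 9:3:3:1 phenotypic ratio.
The 9:3:3:1 ratio has 16 parts, so with N = 483 the expected counts are:
  feathered-shank pea-comb: 483 × 9/16 = 271.6875
  feathered-shank single-comb: 483 × 3/16 = 90.5625
  clean-shank pea-comb: 483 × 3/16 = 90.5625
  clean-shank single-comb: 483 × 1/16 = 30.1875
Contribution of feathered-shank pea-comb: (234 − 271.6875)² / 271.6875 = 5.2279

5.228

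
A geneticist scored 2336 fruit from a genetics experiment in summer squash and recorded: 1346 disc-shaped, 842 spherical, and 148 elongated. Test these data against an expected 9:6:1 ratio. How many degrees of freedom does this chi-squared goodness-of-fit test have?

2

A goodness-of-fit test with 3 phenotype classes has df = 3 − 1 = 2.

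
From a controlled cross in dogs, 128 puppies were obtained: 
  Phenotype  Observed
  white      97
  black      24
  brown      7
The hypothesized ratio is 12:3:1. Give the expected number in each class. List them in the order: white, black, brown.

Under the 12:3:1 hypothesis (Σ ratio = 16, N = 128):
  white: 128 × 12/16 = 96
  black: 128 × 3/16 = 24
  brown: 128 × 1/16 = 8

96, 24, 8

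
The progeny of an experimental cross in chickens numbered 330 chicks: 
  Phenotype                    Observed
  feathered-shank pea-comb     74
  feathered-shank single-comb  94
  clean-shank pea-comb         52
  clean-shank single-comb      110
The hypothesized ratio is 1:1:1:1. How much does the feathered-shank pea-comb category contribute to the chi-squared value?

Under the 1:1:1:1 hypothesis (Σ ratio = 4, N = 330):
  feathered-shank pea-comb: 330 × 1/4 = 82.5
  feathered-shank single-comb: 330 × 1/4 = 82.5
  clean-shank pea-comb: 330 × 1/4 = 82.5
  clean-shank single-comb: 330 × 1/4 = 82.5
Contribution of feathered-shank pea-comb: (74 − 82.5)² / 82.5 = 0.8758

0.876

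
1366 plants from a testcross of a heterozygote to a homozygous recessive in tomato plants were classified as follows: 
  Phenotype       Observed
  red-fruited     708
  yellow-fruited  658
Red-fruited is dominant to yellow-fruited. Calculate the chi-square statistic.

A testcross of a heterozygote (Aa × aa) gives a 1:1 phenotypic ratio.
Total ratio parts = 2. Expected numbers out of 1366:
  red-fruited: 1366 × 1/2 = 683
  yellow-fruited: 1366 × 1/2 = 683
χ² = Σ (O − E)² / E
  red-fruited: (708 − 683)² / 683 = 0.9151
  yellow-fruited: (658 − 683)² / 683 = 0.9151
χ² = 0.9151 + 0.9151 = 1.8302 ≈ 1.830

1.830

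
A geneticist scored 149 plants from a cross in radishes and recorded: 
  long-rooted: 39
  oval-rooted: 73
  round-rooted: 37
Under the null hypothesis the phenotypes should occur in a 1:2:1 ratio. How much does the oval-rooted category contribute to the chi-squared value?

0.030

Total ratio parts = 4. Expected numbers out of 149:
  long-rooted: 149 × 1/4 = 37.25
  oval-rooted: 149 × 2/4 = 74.5
  round-rooted: 149 × 1/4 = 37.25
Contribution of oval-rooted: (73 − 74.5)² / 74.5 = 0.0302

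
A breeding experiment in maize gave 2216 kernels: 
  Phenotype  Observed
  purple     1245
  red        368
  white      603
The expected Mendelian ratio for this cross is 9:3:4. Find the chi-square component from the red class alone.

5.430

The 9:3:4 ratio has 16 parts, so with N = 2216 the expected counts are:
  purple: 2216 × 9/16 = 1246.5
  red: 2216 × 3/16 = 415.5
  white: 2216 × 4/16 = 554
Contribution of red: (368 − 415.5)² / 415.5 = 5.4302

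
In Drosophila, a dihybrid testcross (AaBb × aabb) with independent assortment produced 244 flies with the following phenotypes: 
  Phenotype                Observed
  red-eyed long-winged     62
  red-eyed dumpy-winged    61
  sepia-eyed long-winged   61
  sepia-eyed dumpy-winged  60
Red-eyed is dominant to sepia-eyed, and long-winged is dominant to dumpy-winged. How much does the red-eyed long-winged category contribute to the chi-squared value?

A dihybrid testcross with independent assortment gives a 1:1:1:1 ratio.
Under the 1:1:1:1 hypothesis (Σ ratio = 4, N = 244):
  red-eyed long-winged: 244 × 1/4 = 61
  red-eyed dumpy-winged: 244 × 1/4 = 61
  sepia-eyed long-winged: 244 × 1/4 = 61
  sepia-eyed dumpy-winged: 244 × 1/4 = 61
Contribution of red-eyed long-winged: (62 − 61)² / 61 = 0.0164

0.016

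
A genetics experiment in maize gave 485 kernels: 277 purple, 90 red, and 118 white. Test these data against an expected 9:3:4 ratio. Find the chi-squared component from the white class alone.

Total ratio parts = 16. Expected numbers out of 485:
  purple: 485 × 9/16 = 272.8125
  red: 485 × 3/16 = 90.9375
  white: 485 × 4/16 = 121.25
Contribution of white: (118 − 121.25)² / 121.25 = 0.0871

0.087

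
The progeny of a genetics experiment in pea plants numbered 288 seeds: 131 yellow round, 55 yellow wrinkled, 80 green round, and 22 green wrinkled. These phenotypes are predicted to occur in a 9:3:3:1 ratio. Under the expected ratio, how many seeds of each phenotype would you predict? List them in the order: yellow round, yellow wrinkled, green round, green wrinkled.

Total ratio parts = 16. Expected numbers out of 288:
  yellow round: 288 × 9/16 = 162
  yellow wrinkled: 288 × 3/16 = 54
  green round: 288 × 3/16 = 54
  green wrinkled: 288 × 1/16 = 18

162, 54, 54, 18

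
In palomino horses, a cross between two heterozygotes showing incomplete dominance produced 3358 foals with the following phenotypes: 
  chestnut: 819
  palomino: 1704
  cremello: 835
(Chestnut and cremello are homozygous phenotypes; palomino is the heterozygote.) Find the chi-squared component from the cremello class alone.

0.024

With incomplete dominance, a heterozygote × heterozygote cross gives a 1:2:1 phenotypic ratio.
The 1:2:1 ratio has 4 parts, so with N = 3358 the expected counts are:
  chestnut: 3358 × 1/4 = 839.5
  palomino: 3358 × 2/4 = 1679
  cremello: 3358 × 1/4 = 839.5
Contribution of cremello: (835 − 839.5)² / 839.5 = 0.0241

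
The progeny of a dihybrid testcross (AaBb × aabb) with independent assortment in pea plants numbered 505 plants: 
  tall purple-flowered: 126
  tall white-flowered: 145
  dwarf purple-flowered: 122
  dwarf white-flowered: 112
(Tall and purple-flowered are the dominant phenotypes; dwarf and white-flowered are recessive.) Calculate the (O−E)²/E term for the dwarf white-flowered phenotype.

1.608

A dihybrid testcross with independent assortment gives a 1:1:1:1 ratio.
The 1:1:1:1 ratio has 4 parts, so with N = 505 the expected counts are:
  tall purple-flowered: 505 × 1/4 = 126.25
  tall white-flowered: 505 × 1/4 = 126.25
  dwarf purple-flowered: 505 × 1/4 = 126.25
  dwarf white-flowered: 505 × 1/4 = 126.25
Contribution of dwarf white-flowered: (112 − 126.25)² / 126.25 = 1.6084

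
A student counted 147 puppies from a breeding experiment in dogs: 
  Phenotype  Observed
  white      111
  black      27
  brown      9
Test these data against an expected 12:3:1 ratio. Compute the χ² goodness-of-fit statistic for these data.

Under the 12:3:1 hypothesis (Σ ratio = 16, N = 147):
  white: 147 × 12/16 = 110.25
  black: 147 × 3/16 = 27.5625
  brown: 147 × 1/16 = 9.1875
χ² = Σ (O − E)² / E
  white: (111 − 110.25)² / 110.25 = 0.0051
  black: (27 − 27.5625)² / 27.5625 = 0.0115
  brown: (9 − 9.1875)² / 9.1875 = 0.0038
χ² = 0.0051 + 0.0115 + 0.0038 = 0.0204 ≈ 0.020

0.020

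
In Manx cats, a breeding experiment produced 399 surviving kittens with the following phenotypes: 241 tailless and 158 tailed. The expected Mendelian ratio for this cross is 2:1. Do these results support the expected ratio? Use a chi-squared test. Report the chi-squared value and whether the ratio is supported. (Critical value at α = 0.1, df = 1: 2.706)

Total ratio parts = 3. Expected numbers out of 399:
  tailless: 399 × 2/3 = 266
  tailed: 399 × 1/3 = 133
χ² = Σ (O − E)² / E
  tailless: (241 − 266)² / 266 = 2.3496
  tailed: (158 − 133)² / 133 = 4.6992
χ² = 2.3496 + 4.6992 = 7.0488 ≈ 7.049
Degrees of freedom = 2 − 1 = 1; critical value at α = 0.1 is 2.706.
Since 7.049 > 2.706, we reject the null hypothesis — the data do not fit the 2:1 ratio.

7.049; not consistent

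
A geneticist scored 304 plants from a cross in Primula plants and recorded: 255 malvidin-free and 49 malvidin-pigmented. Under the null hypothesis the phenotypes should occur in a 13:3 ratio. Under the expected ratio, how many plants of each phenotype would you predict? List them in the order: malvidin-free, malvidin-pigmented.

247, 57

Total ratio parts = 16. Expected numbers out of 304:
  malvidin-free: 304 × 13/16 = 247
  malvidin-pigmented: 304 × 3/16 = 57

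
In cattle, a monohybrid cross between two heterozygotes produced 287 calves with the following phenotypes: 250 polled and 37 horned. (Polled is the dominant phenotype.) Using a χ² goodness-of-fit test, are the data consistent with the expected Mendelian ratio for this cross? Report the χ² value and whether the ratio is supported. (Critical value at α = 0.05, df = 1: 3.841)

22.440; not consistent

For a monohybrid cross between heterozygotes with complete dominance, the expected phenotypic ratio is 3:1.
Total ratio parts = 4. Expected numbers out of 287:
  polled: 287 × 3/4 = 215.25
  horned: 287 × 1/4 = 71.75
χ² = Σ (O − E)² / E
  polled: (250 − 215.25)² / 215.25 = 5.6100
  horned: (37 − 71.75)² / 71.75 = 16.8301
χ² = 5.6100 + 16.8301 = 22.4401 ≈ 22.440
Degrees of freedom = 2 − 1 = 1; critical value at α = 0.05 is 3.841.
Since 22.440 > 3.841, we reject the null hypothesis — the data do not fit the 3:1 ratio.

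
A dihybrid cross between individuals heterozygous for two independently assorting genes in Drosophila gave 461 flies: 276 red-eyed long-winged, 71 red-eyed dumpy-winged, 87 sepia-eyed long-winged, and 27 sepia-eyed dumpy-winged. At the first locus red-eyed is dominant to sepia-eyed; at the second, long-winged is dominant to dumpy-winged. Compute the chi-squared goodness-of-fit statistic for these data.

3.949

A dihybrid F₂ with independent assortment and complete dominance at both loci gives a 9:3:3:1 phenotypic ratio.
Under the 9:3:3:1 hypothesis (Σ ratio = 16, N = 461):
  red-eyed long-winged: 461 × 9/16 = 259.3125
  red-eyed dumpy-winged: 461 × 3/16 = 86.4375
  sepia-eyed long-winged: 461 × 3/16 = 86.4375
  sepia-eyed dumpy-winged: 461 × 1/16 = 28.8125
χ² = Σ (O − E)² / E
  red-eyed long-winged: (276 − 259.3125)² / 259.3125 = 1.0739
  red-eyed dumpy-winged: (71 − 86.4375)² / 86.4375 = 2.7571
  sepia-eyed long-winged: (87 − 86.4375)² / 86.4375 = 0.0037
  sepia-eyed dumpy-winged: (27 − 28.8125)² / 28.8125 = 0.1140
χ² = 1.0739 + 2.7571 + 0.0037 + 0.1140 = 3.9487 ≈ 3.949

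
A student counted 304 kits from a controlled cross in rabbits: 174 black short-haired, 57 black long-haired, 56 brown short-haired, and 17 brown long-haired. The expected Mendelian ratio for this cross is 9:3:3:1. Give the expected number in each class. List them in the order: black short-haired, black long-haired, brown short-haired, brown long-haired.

171, 57, 57, 19

The 9:3:3:1 ratio has 16 parts, so with N = 304 the expected counts are:
  black short-haired: 304 × 9/16 = 171
  black long-haired: 304 × 3/16 = 57
  brown short-haired: 304 × 3/16 = 57
  brown long-haired: 304 × 1/16 = 19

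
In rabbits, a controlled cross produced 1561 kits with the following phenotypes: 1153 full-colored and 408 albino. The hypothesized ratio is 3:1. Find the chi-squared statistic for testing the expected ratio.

Total ratio parts = 4. Expected numbers out of 1561:
  full-colored: 1561 × 3/4 = 1170.75
  albino: 1561 × 1/4 = 390.25
χ² = Σ (O − E)² / E
  full-colored: (1153 − 1170.75)² / 1170.75 = 0.2691
  albino: (408 − 390.25)² / 390.25 = 0.8073
χ² = 0.2691 + 0.8073 = 1.0764 ≈ 1.076

1.076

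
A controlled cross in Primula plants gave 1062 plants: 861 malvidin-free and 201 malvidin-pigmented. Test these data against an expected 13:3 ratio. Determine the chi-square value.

0.022

Total ratio parts = 16. Expected numbers out of 1062:
  malvidin-free: 1062 × 13/16 = 862.875
  malvidin-pigmented: 1062 × 3/16 = 199.125
χ² = Σ (O − E)² / E
  malvidin-free: (861 − 862.875)² / 862.875 = 0.0041
  malvidin-pigmented: (201 − 199.125)² / 199.125 = 0.0177
χ² = 0.0041 + 0.0177 = 0.0218 ≈ 0.022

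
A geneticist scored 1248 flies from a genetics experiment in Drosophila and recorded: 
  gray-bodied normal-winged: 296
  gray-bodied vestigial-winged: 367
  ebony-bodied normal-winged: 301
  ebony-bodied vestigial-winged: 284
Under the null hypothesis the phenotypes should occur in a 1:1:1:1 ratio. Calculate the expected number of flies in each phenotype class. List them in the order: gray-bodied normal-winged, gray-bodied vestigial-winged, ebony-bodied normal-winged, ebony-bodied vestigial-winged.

312, 312, 312, 312

Expected counts for N = 1248 under a 1:1:1:1 ratio (total parts = 4):
  gray-bodied normal-winged: 1248 × 1/4 = 312
  gray-bodied vestigial-winged: 1248 × 1/4 = 312
  ebony-bodied normal-winged: 1248 × 1/4 = 312
  ebony-bodied vestigial-winged: 1248 × 1/4 = 312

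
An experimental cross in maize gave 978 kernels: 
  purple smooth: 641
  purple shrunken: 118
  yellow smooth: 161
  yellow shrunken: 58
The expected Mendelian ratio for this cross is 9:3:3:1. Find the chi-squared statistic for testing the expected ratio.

41.208

Total ratio parts = 16. Expected numbers out of 978:
  purple smooth: 978 × 9/16 = 550.125
  purple shrunken: 978 × 3/16 = 183.375
  yellow smooth: 978 × 3/16 = 183.375
  yellow shrunken: 978 × 1/16 = 61.125
χ² = Σ (O − E)² / E
  purple smooth: (641 − 550.125)² / 550.125 = 15.0116
  purple shrunken: (118 − 183.375)² / 183.375 = 23.3068
  yellow smooth: (161 − 183.375)² / 183.375 = 2.7301
  yellow shrunken: (58 − 61.125)² / 61.125 = 0.1598
χ² = 15.0116 + 23.3068 + 2.7301 + 0.1598 = 41.2083 ≈ 41.208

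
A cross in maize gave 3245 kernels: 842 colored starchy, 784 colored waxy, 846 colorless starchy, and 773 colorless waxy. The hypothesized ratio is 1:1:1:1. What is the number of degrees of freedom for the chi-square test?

A goodness-of-fit test with 4 phenotype classes has df = 4 − 1 = 3.

3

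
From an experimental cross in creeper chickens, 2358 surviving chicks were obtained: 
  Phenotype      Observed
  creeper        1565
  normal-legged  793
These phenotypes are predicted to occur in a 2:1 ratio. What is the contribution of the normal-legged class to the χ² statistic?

Total ratio parts = 3. Expected numbers out of 2358:
  creeper: 2358 × 2/3 = 1572
  normal-legged: 2358 × 1/3 = 786
Contribution of normal-legged: (793 − 786)² / 786 = 0.0623

0.062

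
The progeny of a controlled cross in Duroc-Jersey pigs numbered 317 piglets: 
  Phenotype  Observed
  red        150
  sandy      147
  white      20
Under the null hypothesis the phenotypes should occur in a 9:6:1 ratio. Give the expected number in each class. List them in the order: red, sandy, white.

Under the 9:6:1 hypothesis (Σ ratio = 16, N = 317):
  red: 317 × 9/16 = 178.3125
  sandy: 317 × 6/16 = 118.875
  white: 317 × 1/16 = 19.8125

178.3125, 118.875, 19.8125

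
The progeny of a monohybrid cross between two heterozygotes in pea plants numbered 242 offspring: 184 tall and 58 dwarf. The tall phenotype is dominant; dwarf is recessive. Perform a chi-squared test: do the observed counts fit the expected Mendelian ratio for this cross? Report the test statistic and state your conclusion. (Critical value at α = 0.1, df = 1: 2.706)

For a monohybrid cross between heterozygotes with complete dominance, the expected phenotypic ratio is 3:1.
The 3:1 ratio has 4 parts, so with N = 242 the expected counts are:
  tall: 242 × 3/4 = 181.5
  dwarf: 242 × 1/4 = 60.5
χ² = Σ (O − E)² / E
  tall: (184 − 181.5)² / 181.5 = 0.0344
  dwarf: (58 − 60.5)² / 60.5 = 0.1033
χ² = 0.0344 + 0.1033 = 0.1377 ≈ 0.138
Degrees of freedom = 2 − 1 = 1; critical value at α = 0.1 is 2.706.
Since 0.138 < 2.706, we fail to reject the null hypothesis — the data are consistent with the 3:1 ratio.

0.138; consistent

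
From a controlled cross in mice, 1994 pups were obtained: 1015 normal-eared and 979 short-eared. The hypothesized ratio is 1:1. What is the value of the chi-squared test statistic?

Expected counts for N = 1994 under a 1:1 ratio (total parts = 2):
  normal-eared: 1994 × 1/2 = 997
  short-eared: 1994 × 1/2 = 997
χ² = Σ (O − E)² / E
  normal-eared: (1015 − 997)² / 997 = 0.3250
  short-eared: (979 − 997)² / 997 = 0.3250
χ² = 0.3250 + 0.3250 = 0.650

0.650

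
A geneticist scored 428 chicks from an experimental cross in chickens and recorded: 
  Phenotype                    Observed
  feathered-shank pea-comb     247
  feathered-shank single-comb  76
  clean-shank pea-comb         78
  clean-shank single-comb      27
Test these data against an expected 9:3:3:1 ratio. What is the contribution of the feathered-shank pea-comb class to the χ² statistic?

0.162

The 9:3:3:1 ratio has 16 parts, so with N = 428 the expected counts are:
  feathered-shank pea-comb: 428 × 9/16 = 240.75
  feathered-shank single-comb: 428 × 3/16 = 80.25
  clean-shank pea-comb: 428 × 3/16 = 80.25
  clean-shank single-comb: 428 × 1/16 = 26.75
Contribution of feathered-shank pea-comb: (247 − 240.75)² / 240.75 = 0.1623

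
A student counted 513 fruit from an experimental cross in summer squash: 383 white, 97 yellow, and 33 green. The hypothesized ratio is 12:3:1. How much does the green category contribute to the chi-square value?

Expected counts for N = 513 under a 12:3:1 ratio (total parts = 16):
  white: 513 × 12/16 = 384.75
  yellow: 513 × 3/16 = 96.1875
  green: 513 × 1/16 = 32.0625
Contribution of green: (33 − 32.0625)² / 32.0625 = 0.0274

0.027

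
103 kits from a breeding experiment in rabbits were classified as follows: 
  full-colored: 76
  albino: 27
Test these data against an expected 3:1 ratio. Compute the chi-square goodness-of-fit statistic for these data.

The 3:1 ratio has 4 parts, so with N = 103 the expected counts are:
  full-colored: 103 × 3/4 = 77.25
  albino: 103 × 1/4 = 25.75
χ² = Σ (O − E)² / E
  full-colored: (76 − 77.25)² / 77.25 = 0.0202
  albino: (27 − 25.75)² / 25.75 = 0.0607
χ² = 0.0202 + 0.0607 = 0.0809 ≈ 0.081

0.081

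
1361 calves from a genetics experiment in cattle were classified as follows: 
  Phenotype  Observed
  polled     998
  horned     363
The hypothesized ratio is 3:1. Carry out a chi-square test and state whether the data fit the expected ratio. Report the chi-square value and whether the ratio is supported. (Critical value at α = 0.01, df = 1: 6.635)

2.028; consistent

The 3:1 ratio has 4 parts, so with N = 1361 the expected counts are:
  polled: 1361 × 3/4 = 1020.75
  horned: 1361 × 1/4 = 340.25
χ² = Σ (O − E)² / E
  polled: (998 − 1020.75)² / 1020.75 = 0.5070
  horned: (363 − 340.25)² / 340.25 = 1.5211
χ² = 0.5070 + 1.5211 = 2.0281 ≈ 2.028
Degrees of freedom = 2 − 1 = 1; critical value at α = 0.01 is 6.635.
Since 2.028 < 6.635, we fail to reject the null hypothesis — the data are consistent with the 3:1 ratio.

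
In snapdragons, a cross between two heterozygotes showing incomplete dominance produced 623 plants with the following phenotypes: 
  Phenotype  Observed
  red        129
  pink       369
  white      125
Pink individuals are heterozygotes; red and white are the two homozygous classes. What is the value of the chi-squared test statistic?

With incomplete dominance, a heterozygote × heterozygote cross gives a 1:2:1 phenotypic ratio.
The 1:2:1 ratio has 4 parts, so with N = 623 the expected counts are:
  red: 623 × 1/4 = 155.75
  pink: 623 × 2/4 = 311.5
  white: 623 × 1/4 = 155.75
χ² = Σ (O − E)² / E
  red: (129 − 155.75)² / 155.75 = 4.5943
  pink: (369 − 311.5)² / 311.5 = 10.6140
  white: (125 − 155.75)² / 155.75 = 6.0710
χ² = 4.5943 + 10.6140 + 6.0710 = 21.2793 ≈ 21.279

21.279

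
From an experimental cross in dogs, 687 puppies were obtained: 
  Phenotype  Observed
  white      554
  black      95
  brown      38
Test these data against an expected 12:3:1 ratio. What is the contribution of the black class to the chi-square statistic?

8.876

The 12:3:1 ratio has 16 parts, so with N = 687 the expected counts are:
  white: 687 × 12/16 = 515.25
  black: 687 × 3/16 = 128.8125
  brown: 687 × 1/16 = 42.9375
Contribution of black: (95 − 128.8125)² / 128.8125 = 8.8756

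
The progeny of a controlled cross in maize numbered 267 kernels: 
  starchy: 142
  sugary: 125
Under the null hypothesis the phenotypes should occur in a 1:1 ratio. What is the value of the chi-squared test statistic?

Under the 1:1 hypothesis (Σ ratio = 2, N = 267):
  starchy: 267 × 1/2 = 133.5
  sugary: 267 × 1/2 = 133.5
χ² = Σ (O − E)² / E
  starchy: (142 − 133.5)² / 133.5 = 0.5412
  sugary: (125 − 133.5)² / 133.5 = 0.5412
χ² = 0.5412 + 0.5412 = 1.0824 ≈ 1.082

1.082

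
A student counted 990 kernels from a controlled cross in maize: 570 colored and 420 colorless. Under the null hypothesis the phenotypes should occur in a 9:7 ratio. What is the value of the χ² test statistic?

The 9:7 ratio has 16 parts, so with N = 990 the expected counts are:
  colored: 990 × 9/16 = 556.875
  colorless: 990 × 7/16 = 433.125
χ² = Σ (O − E)² / E
  colored: (570 − 556.875)² / 556.875 = 0.3093
  colorless: (420 − 433.125)² / 433.125 = 0.3977
χ² = 0.3093 + 0.3977 = 0.707

0.707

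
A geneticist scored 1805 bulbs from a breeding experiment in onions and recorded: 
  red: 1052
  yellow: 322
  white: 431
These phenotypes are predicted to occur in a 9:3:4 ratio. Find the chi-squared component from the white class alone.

0.909

Total ratio parts = 16. Expected numbers out of 1805:
  red: 1805 × 9/16 = 1015.3125
  yellow: 1805 × 3/16 = 338.4375
  white: 1805 × 4/16 = 451.25
Contribution of white: (431 − 451.25)² / 451.25 = 0.9087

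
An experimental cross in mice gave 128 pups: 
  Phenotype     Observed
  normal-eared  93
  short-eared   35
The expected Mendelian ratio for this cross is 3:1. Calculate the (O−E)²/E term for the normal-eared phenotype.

0.094

Under the 3:1 hypothesis (Σ ratio = 4, N = 128):
  normal-eared: 128 × 3/4 = 96
  short-eared: 128 × 1/4 = 32
Contribution of normal-eared: (93 − 96)² / 96 = 0.0938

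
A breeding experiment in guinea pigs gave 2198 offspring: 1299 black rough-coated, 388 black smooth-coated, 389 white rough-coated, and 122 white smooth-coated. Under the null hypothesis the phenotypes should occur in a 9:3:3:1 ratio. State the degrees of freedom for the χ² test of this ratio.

A goodness-of-fit test with 4 phenotype classes has df = 4 − 1 = 3.

3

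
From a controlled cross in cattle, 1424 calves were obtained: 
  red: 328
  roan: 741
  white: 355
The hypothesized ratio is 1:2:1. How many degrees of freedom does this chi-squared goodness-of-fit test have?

2

A goodness-of-fit test with 3 phenotype classes has df = 3 − 1 = 2.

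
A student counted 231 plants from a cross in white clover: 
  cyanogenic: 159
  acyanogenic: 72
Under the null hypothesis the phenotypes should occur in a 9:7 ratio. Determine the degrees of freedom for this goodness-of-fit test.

1

A goodness-of-fit test with 2 phenotype classes has df = 2 − 1 = 1.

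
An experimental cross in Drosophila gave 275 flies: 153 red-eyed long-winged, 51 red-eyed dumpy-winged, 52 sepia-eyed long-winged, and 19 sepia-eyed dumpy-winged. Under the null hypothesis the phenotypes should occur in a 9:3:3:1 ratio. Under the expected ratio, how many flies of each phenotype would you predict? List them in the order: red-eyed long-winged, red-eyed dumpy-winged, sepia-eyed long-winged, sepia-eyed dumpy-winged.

154.6875, 51.5625, 51.5625, 17.1875

Under the 9:3:3:1 hypothesis (Σ ratio = 16, N = 275):
  red-eyed long-winged: 275 × 9/16 = 154.6875
  red-eyed dumpy-winged: 275 × 3/16 = 51.5625
  sepia-eyed long-winged: 275 × 3/16 = 51.5625
  sepia-eyed dumpy-winged: 275 × 1/16 = 17.1875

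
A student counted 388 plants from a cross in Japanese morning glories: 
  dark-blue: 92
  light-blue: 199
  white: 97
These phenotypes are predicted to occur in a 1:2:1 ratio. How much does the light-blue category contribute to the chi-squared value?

The 1:2:1 ratio has 4 parts, so with N = 388 the expected counts are:
  dark-blue: 388 × 1/4 = 97
  light-blue: 388 × 2/4 = 194
  white: 388 × 1/4 = 97
Contribution of light-blue: (199 − 194)² / 194 = 0.1289

0.129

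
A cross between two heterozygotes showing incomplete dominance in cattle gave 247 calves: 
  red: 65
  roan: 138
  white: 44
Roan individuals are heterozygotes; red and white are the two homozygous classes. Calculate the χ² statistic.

With incomplete dominance, a heterozygote × heterozygote cross gives a 1:2:1 phenotypic ratio.
The 1:2:1 ratio has 4 parts, so with N = 247 the expected counts are:
  red: 247 × 1/4 = 61.75
  roan: 247 × 2/4 = 123.5
  white: 247 × 1/4 = 61.75
χ² = Σ (O − E)² / E
  red: (65 − 61.75)² / 61.75 = 0.1711
  roan: (138 − 123.5)² / 123.5 = 1.7024
  white: (44 − 61.75)² / 61.75 = 5.1022
χ² = 0.1711 + 1.7024 + 5.1022 = 6.9757 ≈ 6.976

6.976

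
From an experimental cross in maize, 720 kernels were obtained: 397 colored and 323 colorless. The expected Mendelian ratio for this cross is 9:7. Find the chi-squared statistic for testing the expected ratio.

0.361

Total ratio parts = 16. Expected numbers out of 720:
  colored: 720 × 9/16 = 405
  colorless: 720 × 7/16 = 315
χ² = Σ (O − E)² / E
  colored: (397 − 405)² / 405 = 0.1580
  colorless: (323 − 315)² / 315 = 0.2032
χ² = 0.1580 + 0.2032 = 0.3612 ≈ 0.361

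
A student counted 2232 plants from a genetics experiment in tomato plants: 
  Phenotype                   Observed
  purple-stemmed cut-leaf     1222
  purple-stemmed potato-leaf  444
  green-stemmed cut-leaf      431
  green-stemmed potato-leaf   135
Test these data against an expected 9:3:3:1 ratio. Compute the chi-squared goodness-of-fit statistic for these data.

The 9:3:3:1 ratio has 16 parts, so with N = 2232 the expected counts are:
  purple-stemmed cut-leaf: 2232 × 9/16 = 1255.5
  purple-stemmed potato-leaf: 2232 × 3/16 = 418.5
  green-stemmed cut-leaf: 2232 × 3/16 = 418.5
  green-stemmed potato-leaf: 2232 × 1/16 = 139.5
χ² = Σ (O − E)² / E
  purple-stemmed cut-leaf: (1222 − 1255.5)² / 1255.5 = 0.8939
  purple-stemmed potato-leaf: (444 − 418.5)² / 418.5 = 1.5538
  green-stemmed cut-leaf: (431 − 418.5)² / 418.5 = 0.3734
  green-stemmed potato-leaf: (135 − 139.5)² / 139.5 = 0.1452
χ² = 0.8939 + 1.5538 + 0.3734 + 0.1452 = 2.9663 ≈ 2.966

2.966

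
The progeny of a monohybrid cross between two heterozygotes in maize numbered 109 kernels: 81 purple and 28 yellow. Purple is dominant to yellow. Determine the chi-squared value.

For a monohybrid cross between heterozygotes with complete dominance, the expected phenotypic ratio is 3:1.
Under the 3:1 hypothesis (Σ ratio = 4, N = 109):
  purple: 109 × 3/4 = 81.75
  yellow: 109 × 1/4 = 27.25
χ² = Σ (O − E)² / E
  purple: (81 − 81.75)² / 81.75 = 0.0069
  yellow: (28 − 27.25)² / 27.25 = 0.0206
χ² = 0.0069 + 0.0206 = 0.0275 ≈ 0.028

0.028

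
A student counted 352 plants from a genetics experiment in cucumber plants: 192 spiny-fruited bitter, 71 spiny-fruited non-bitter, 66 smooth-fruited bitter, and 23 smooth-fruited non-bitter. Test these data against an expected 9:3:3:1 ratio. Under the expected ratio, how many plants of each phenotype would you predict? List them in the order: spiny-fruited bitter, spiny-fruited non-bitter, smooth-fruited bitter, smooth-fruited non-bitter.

198, 66, 66, 22

Under the 9:3:3:1 hypothesis (Σ ratio = 16, N = 352):
  spiny-fruited bitter: 352 × 9/16 = 198
  spiny-fruited non-bitter: 352 × 3/16 = 66
  smooth-fruited bitter: 352 × 3/16 = 66
  smooth-fruited non-bitter: 352 × 1/16 = 22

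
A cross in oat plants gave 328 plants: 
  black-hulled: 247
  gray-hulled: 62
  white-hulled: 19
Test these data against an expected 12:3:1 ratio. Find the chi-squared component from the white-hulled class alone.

0.110

Under the 12:3:1 hypothesis (Σ ratio = 16, N = 328):
  black-hulled: 328 × 12/16 = 246
  gray-hulled: 328 × 3/16 = 61.5
  white-hulled: 328 × 1/16 = 20.5
Contribution of white-hulled: (19 − 20.5)² / 20.5 = 0.1098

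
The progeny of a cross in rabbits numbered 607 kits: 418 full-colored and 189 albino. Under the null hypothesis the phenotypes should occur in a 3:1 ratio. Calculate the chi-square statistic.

12.192

Under the 3:1 hypothesis (Σ ratio = 4, N = 607):
  full-colored: 607 × 3/4 = 455.25
  albino: 607 × 1/4 = 151.75
χ² = Σ (O − E)² / E
  full-colored: (418 − 455.25)² / 455.25 = 3.0479
  albino: (189 − 151.75)² / 151.75 = 9.1437
χ² = 3.0479 + 9.1437 = 12.1916 ≈ 12.192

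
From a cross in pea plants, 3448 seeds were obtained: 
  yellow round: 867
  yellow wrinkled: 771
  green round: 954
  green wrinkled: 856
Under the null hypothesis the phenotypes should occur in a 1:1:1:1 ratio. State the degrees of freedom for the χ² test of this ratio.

A goodness-of-fit test with 4 phenotype classes has df = 4 − 1 = 3.

3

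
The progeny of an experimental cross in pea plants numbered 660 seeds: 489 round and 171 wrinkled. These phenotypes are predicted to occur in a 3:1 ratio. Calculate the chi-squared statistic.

Under the 3:1 hypothesis (Σ ratio = 4, N = 660):
  round: 660 × 3/4 = 495
  wrinkled: 660 × 1/4 = 165
χ² = Σ (O − E)² / E
  round: (489 − 495)² / 495 = 0.0727
  wrinkled: (171 − 165)² / 165 = 0.2182
χ² = 0.0727 + 0.2182 = 0.2909 ≈ 0.291

0.291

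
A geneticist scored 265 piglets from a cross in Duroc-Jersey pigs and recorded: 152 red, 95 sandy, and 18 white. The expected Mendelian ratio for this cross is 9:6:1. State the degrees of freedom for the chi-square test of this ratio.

A goodness-of-fit test with 3 phenotype classes has df = 3 − 1 = 2.

2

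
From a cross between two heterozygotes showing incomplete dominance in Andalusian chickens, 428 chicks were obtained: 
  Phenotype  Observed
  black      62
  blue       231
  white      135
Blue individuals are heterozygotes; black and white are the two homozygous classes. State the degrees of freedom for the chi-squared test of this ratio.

2

With incomplete dominance, a heterozygote × heterozygote cross gives a 1:2:1 phenotypic ratio.
A goodness-of-fit test with 3 phenotype classes has df = 3 − 1 = 2.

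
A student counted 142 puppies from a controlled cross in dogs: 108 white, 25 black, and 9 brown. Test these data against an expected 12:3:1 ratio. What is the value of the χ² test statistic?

0.122

Total ratio parts = 16. Expected numbers out of 142:
  white: 142 × 12/16 = 106.5
  black: 142 × 3/16 = 26.625
  brown: 142 × 1/16 = 8.875
χ² = Σ (O − E)² / E
  white: (108 − 106.5)² / 106.5 = 0.0211
  black: (25 − 26.625)² / 26.625 = 0.0992
  brown: (9 − 8.875)² / 8.875 = 0.0018
χ² = 0.0211 + 0.0992 + 0.0018 = 0.1221 ≈ 0.122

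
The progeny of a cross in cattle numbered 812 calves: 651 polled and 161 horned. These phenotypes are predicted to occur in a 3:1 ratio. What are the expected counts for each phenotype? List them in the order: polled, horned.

Under the 3:1 hypothesis (Σ ratio = 4, N = 812):
  polled: 812 × 3/4 = 609
  horned: 812 × 1/4 = 203

609, 203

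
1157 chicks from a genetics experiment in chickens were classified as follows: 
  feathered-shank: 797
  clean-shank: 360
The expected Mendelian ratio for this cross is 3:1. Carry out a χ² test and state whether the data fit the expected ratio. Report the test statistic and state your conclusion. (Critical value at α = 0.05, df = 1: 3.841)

23.074; not consistent

The 3:1 ratio has 4 parts, so with N = 1157 the expected counts are:
  feathered-shank: 1157 × 3/4 = 867.75
  clean-shank: 1157 × 1/4 = 289.25
χ² = Σ (O − E)² / E
  feathered-shank: (797 − 867.75)² / 867.75 = 5.7684
  clean-shank: (360 − 289.25)² / 289.25 = 17.3053
χ² = 5.7684 + 17.3053 = 23.0737 ≈ 23.074
Degrees of freedom = 2 − 1 = 1; critical value at α = 0.05 is 3.841.
Since 23.074 > 3.841, we reject the null hypothesis — the data do not fit the 3:1 ratio.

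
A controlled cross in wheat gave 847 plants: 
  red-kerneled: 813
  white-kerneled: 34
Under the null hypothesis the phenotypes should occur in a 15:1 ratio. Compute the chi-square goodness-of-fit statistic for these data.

7.226

Expected counts for N = 847 under a 15:1 ratio (total parts = 16):
  red-kerneled: 847 × 15/16 = 794.0625
  white-kerneled: 847 × 1/16 = 52.9375
χ² = Σ (O − E)² / E
  red-kerneled: (813 − 794.0625)² / 794.0625 = 0.4516
  white-kerneled: (34 − 52.9375)² / 52.9375 = 6.7746
χ² = 0.4516 + 6.7746 = 7.2262 ≈ 7.226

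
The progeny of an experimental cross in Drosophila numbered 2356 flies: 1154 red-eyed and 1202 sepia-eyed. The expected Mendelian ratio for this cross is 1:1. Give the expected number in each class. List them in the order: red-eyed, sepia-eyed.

1178, 1178

Expected counts for N = 2356 under a 1:1 ratio (total parts = 2):
  red-eyed: 2356 × 1/2 = 1178
  sepia-eyed: 2356 × 1/2 = 1178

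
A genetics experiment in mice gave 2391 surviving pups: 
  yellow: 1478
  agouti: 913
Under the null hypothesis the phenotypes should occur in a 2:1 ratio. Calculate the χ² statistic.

25.325

Under the 2:1 hypothesis (Σ ratio = 3, N = 2391):
  yellow: 2391 × 2/3 = 1594
  agouti: 2391 × 1/3 = 797
χ² = Σ (O − E)² / E
  yellow: (1478 − 1594)² / 1594 = 8.4417
  agouti: (913 − 797)² / 797 = 16.8833
χ² = 8.4417 + 16.8833 = 25.325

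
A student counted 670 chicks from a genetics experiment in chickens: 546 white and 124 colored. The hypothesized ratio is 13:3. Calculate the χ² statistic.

Under the 13:3 hypothesis (Σ ratio = 16, N = 670):
  white: 670 × 13/16 = 544.375
  colored: 670 × 3/16 = 125.625
χ² = Σ (O − E)² / E
  white: (546 − 544.375)² / 544.375 = 0.0049
  colored: (124 − 125.625)² / 125.625 = 0.0210
χ² = 0.0049 + 0.0210 = 0.0259 ≈ 0.026

0.026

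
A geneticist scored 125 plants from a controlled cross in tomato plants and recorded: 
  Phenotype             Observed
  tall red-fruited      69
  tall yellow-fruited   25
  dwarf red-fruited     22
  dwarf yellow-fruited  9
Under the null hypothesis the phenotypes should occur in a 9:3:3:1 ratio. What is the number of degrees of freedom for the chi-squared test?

3

A goodness-of-fit test with 4 phenotype classes has df = 4 − 1 = 3.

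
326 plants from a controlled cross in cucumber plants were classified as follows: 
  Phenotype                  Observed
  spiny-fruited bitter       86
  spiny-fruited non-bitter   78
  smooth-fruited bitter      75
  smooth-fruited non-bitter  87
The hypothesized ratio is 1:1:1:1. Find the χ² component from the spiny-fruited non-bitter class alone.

Total ratio parts = 4. Expected numbers out of 326:
  spiny-fruited bitter: 326 × 1/4 = 81.5
  spiny-fruited non-bitter: 326 × 1/4 = 81.5
  smooth-fruited bitter: 326 × 1/4 = 81.5
  smooth-fruited non-bitter: 326 × 1/4 = 81.5
Contribution of spiny-fruited non-bitter: (78 − 81.5)² / 81.5 = 0.1503

0.150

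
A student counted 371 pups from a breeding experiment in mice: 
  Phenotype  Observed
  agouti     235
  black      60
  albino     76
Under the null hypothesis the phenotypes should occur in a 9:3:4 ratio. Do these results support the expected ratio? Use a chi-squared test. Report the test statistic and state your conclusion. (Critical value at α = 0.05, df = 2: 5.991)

Total ratio parts = 16. Expected numbers out of 371:
  agouti: 371 × 9/16 = 208.6875
  black: 371 × 3/16 = 69.5625
  albino: 371 × 4/16 = 92.75
χ² = Σ (O − E)² / E
  agouti: (235 − 208.6875)² / 208.6875 = 3.3176
  black: (60 − 69.5625)² / 69.5625 = 1.3145
  albino: (76 − 92.75)² / 92.75 = 3.0249
χ² = 3.3176 + 1.3145 + 3.0249 = 7.657
Degrees of freedom = 3 − 1 = 2; critical value at α = 0.05 is 5.991.
Since 7.657 > 5.991, we reject the null hypothesis — the data do not fit the 9:3:4 ratio.

7.657; not consistent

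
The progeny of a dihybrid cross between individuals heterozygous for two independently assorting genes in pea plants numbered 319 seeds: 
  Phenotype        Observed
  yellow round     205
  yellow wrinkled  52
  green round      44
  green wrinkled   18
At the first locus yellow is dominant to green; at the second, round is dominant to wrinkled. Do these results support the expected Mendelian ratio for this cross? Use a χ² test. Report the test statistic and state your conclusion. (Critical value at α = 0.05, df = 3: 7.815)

9.031; not consistent

A dihybrid F₂ with independent assortment and complete dominance at both loci gives a 9:3:3:1 phenotypic ratio.
The 9:3:3:1 ratio has 16 parts, so with N = 319 the expected counts are:
  yellow round: 319 × 9/16 = 179.4375
  yellow wrinkled: 319 × 3/16 = 59.8125
  green round: 319 × 3/16 = 59.8125
  green wrinkled: 319 × 1/16 = 19.9375
χ² = Σ (O − E)² / E
  yellow round: (205 − 179.4375)² / 179.4375 = 3.6416
  yellow wrinkled: (52 − 59.8125)² / 59.8125 = 1.0204
  green round: (44 − 59.8125)² / 59.8125 = 4.1803
  green wrinkled: (18 − 19.9375)² / 19.9375 = 0.1883
χ² = 3.6416 + 1.0204 + 4.1803 + 0.1883 = 9.0306 ≈ 9.031
Degrees of freedom = 4 − 1 = 3; critical value at α = 0.05 is 7.815.
Since 9.031 > 7.815, we reject the null hypothesis — the data do not fit the 9:3:3:1 ratio.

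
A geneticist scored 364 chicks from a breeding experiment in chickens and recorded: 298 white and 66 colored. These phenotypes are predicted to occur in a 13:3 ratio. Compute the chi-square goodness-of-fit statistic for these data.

Expected counts for N = 364 under a 13:3 ratio (total parts = 16):
  white: 364 × 13/16 = 295.75
  colored: 364 × 3/16 = 68.25
χ² = Σ (O − E)² / E
  white: (298 − 295.75)² / 295.75 = 0.0171
  colored: (66 − 68.25)² / 68.25 = 0.0742
χ² = 0.0171 + 0.0742 = 0.0913 ≈ 0.091

0.091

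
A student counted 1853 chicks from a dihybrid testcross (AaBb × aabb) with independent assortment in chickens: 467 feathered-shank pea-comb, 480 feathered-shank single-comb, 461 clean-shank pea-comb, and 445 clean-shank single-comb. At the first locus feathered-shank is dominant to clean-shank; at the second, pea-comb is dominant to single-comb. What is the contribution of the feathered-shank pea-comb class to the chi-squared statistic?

0.030

A dihybrid testcross with independent assortment gives a 1:1:1:1 ratio.
The 1:1:1:1 ratio has 4 parts, so with N = 1853 the expected counts are:
  feathered-shank pea-comb: 1853 × 1/4 = 463.25
  feathered-shank single-comb: 1853 × 1/4 = 463.25
  clean-shank pea-comb: 1853 × 1/4 = 463.25
  clean-shank single-comb: 1853 × 1/4 = 463.25
Contribution of feathered-shank pea-comb: (467 − 463.25)² / 463.25 = 0.0304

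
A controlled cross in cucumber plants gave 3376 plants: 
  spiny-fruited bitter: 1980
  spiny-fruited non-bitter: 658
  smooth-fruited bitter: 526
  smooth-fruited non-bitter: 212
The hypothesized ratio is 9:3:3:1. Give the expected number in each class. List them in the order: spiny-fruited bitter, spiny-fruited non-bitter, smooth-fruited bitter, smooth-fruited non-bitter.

Under the 9:3:3:1 hypothesis (Σ ratio = 16, N = 3376):
  spiny-fruited bitter: 3376 × 9/16 = 1899
  spiny-fruited non-bitter: 3376 × 3/16 = 633
  smooth-fruited bitter: 3376 × 3/16 = 633
  smooth-fruited non-bitter: 3376 × 1/16 = 211

1899, 633, 633, 211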